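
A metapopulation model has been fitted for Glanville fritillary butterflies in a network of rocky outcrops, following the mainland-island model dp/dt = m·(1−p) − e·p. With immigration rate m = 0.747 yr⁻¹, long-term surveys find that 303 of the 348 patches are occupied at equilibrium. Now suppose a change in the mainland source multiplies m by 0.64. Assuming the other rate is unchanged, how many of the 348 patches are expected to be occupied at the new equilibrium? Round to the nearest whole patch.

282

Observed p* = 303/348 = 0.87069.
Balance m(1−p*) = e·p* gives e = m(1−p*)/p* = 0.747×0.12931/0.87069 = 0.11094.
New p* = m/(m+e) = 0.47808/(0.47808+0.11094) = 0.81165.
Expected occupied = 348 × 0.81165 = 282.45 ≈ 282.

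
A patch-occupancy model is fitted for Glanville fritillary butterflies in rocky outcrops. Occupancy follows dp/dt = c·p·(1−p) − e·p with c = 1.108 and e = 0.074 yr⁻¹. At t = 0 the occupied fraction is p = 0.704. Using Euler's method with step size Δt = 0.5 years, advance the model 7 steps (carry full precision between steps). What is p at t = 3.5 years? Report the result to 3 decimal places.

0.931

Update rule: p ← p + [c·p·(1−p) − e·p]·Δt with Δt = 0.5.
step 1: Δp = +0.08940, p = 0.79340
step 2: Δp = +0.06146, p = 0.85485
step 3: Δp = +0.03711, p = 0.89196
step 4: Δp = +0.02038, p = 0.91235
step 5: Δp = +0.01055, p = 0.92289
step 6: Δp = +0.00528, p = 0.92817
step 7: Δp = +0.00259, p = 0.93076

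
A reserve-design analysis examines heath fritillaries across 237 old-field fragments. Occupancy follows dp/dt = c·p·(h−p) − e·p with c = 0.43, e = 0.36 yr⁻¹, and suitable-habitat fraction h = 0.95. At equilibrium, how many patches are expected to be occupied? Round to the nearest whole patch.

p* = h − e/c = 0.95 − 0.8372 = 0.1128.
Expected occupied patches = N × p* = 237 × 0.1128 = 26.73 ≈ 27.

27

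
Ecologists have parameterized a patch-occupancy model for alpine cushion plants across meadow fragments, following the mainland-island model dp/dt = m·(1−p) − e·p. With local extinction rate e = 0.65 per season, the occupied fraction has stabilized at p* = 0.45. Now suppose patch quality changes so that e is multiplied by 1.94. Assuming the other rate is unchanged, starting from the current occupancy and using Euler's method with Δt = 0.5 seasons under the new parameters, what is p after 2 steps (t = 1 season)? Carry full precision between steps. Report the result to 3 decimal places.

0.298

Balance m(1−p*) = e·p* gives m = e·p*/(1−p*) = 0.65×0.45000/0.55000 = 0.53182.
Starting from p₀ = 0.45000; update p ← p + (dp/dt)·Δt with the new parameters.
  1  |  dp/dt·Δt = -0.137475  |  p_1 = 0.312525
  2  |  dp/dt·Δt = -0.014241  |  p_2 = 0.298284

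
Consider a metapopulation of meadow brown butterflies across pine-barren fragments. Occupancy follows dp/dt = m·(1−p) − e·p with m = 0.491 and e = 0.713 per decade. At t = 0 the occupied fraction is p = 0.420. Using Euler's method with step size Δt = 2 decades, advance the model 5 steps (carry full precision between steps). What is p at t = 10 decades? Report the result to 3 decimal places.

Update rule: p ← p + [m·(1−p) − e·p]·Δt with Δt = 2.
p: 0.42000 → 0.39064  (Δp = -0.02936)
p: 0.39064 → 0.43198  (Δp = +0.04134)
p: 0.43198 → 0.37377  (Δp = -0.05821)
p: 0.37377 → 0.45573  (Δp = +0.08195)
p: 0.45573 → 0.34034  (Δp = -0.11539)

0.340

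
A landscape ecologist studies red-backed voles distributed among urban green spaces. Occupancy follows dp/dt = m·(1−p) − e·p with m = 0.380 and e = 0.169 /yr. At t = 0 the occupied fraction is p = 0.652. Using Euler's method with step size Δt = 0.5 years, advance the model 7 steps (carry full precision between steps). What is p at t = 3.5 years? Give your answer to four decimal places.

Update rule: p ← p + [m·(1−p) − e·p]·Δt with Δt = 0.5.
t = 0.5: p = 0.65200 + (+0.01103) = 0.66303
t = 1: p = 0.66303 + (+0.00800) = 0.67103
t = 1.5: p = 0.67103 + (+0.00580) = 0.67683
t = 2: p = 0.67683 + (+0.00421) = 0.68104
t = 2.5: p = 0.68104 + (+0.00305) = 0.68409
t = 3: p = 0.68409 + (+0.00222) = 0.68631
t = 3.5: p = 0.68631 + (+0.00161) = 0.68792

0.6879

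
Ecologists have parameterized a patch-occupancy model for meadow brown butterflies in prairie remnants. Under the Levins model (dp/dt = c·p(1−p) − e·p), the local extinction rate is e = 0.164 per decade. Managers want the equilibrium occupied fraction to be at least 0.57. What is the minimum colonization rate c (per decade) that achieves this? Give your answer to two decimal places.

0.38

p* = 1 − e/c ≥ 0.57 requires e/c ≤ 0.4300, i.e. c ≥ e/0.4300.
c_min = 0.164/0.4300 = 0.3814.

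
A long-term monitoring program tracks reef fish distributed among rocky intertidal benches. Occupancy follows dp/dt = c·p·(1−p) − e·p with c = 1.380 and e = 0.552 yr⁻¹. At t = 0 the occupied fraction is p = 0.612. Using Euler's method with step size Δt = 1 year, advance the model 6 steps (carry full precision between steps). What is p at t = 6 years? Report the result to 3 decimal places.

0.600

Update rule: p ← p + [c·p·(1−p) − e·p]·Δt with Δt = 1.
p: 0.61200 → 0.60187  (Δp = -0.01013)
p: 0.60187 → 0.60032  (Δp = -0.00155)
p: 0.60032 → 0.60005  (Δp = -0.00026)
p: 0.60005 → 0.60001  (Δp = -0.00004)
p: 0.60001 → 0.60000  (Δp = -0.00001)
p: 0.60000 → 0.60000  (Δp = -0.00000)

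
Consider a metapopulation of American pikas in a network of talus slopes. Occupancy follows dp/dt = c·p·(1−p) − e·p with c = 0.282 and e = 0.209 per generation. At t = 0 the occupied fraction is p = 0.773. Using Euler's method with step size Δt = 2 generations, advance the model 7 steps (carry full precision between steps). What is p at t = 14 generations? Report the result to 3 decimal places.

0.318

Update rule: p ← p + [c·p·(1−p) − e·p]·Δt with Δt = 2.
  1  |  dp/dt·Δt = -0.224148  |  p_1 = 0.548852
  2  |  dp/dt·Δt = -0.089766  |  p_2 = 0.459086
  3  |  dp/dt·Δt = -0.051842  |  p_3 = 0.407244
  4  |  dp/dt·Δt = -0.034080  |  p_4 = 0.373163
  5  |  dp/dt·Δt = -0.024056  |  p_5 = 0.349108
  6  |  dp/dt·Δt = -0.017768  |  p_6 = 0.331339
  7  |  dp/dt·Δt = -0.013544  |  p_7 = 0.317796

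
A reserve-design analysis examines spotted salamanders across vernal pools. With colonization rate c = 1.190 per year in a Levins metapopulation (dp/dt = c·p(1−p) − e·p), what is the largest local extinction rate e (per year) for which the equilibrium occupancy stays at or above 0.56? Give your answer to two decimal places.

1 − e/c ≥ 0.56 ⇒ e ≤ c(1 − 0.56) = 1.190 × 0.4400.
e_max = 0.5236.

0.52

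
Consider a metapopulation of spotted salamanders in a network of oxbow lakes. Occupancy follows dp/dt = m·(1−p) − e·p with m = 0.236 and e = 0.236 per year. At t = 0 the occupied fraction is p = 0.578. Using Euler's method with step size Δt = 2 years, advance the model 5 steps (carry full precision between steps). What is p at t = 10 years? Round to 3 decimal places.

0.500

Update rule: p ← p + [m·(1−p) − e·p]·Δt with Δt = 2.
  1  |  dp/dt·Δt = -0.073632  |  p_1 = 0.504368
  2  |  dp/dt·Δt = -0.004123  |  p_2 = 0.500245
  3  |  dp/dt·Δt = -0.000231  |  p_3 = 0.500014
  4  |  dp/dt·Δt = -0.000013  |  p_4 = 0.500001
  5  |  dp/dt·Δt = -0.000001  |  p_5 = 0.500000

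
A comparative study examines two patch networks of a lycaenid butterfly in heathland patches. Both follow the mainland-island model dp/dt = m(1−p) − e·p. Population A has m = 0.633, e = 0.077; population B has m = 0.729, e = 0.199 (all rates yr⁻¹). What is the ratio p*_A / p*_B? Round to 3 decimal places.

1.135

A: p*_A = m/(m+e) = 0.633/0.7100 = 0.8915.
B: p*_B = 0.729/0.9280 = 0.7856.
p*_A / p*_B = 0.8915/0.7856 = 1.1349.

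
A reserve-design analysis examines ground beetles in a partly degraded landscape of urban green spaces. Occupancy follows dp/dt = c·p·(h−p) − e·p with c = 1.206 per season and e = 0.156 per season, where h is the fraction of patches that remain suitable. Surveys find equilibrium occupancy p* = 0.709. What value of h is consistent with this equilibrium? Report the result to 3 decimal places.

0.838

At equilibrium c(h−p*) = e, so h = p* + e/c.
h = 0.709 + 0.156/1.206 = 0.709 + 0.1294 = 0.8384.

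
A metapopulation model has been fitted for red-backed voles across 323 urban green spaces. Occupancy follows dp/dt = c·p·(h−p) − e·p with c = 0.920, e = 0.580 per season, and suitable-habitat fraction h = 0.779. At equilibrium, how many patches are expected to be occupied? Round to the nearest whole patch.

p* = h − e/c = 0.779 − 0.6304 = 0.1486.
Expected occupied patches = N × p* = 323 × 0.1486 = 47.99 ≈ 48.

48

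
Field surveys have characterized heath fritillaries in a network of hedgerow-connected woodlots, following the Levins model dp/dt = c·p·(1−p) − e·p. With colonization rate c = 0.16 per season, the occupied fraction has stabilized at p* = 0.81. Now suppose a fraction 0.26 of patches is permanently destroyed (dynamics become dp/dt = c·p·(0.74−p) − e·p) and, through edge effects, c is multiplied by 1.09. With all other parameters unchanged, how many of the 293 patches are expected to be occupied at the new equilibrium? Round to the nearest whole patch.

166

Balance c(1−p*) = e gives e = 0.16×(1 − 0.81000) = 0.03040.
New p* = 0.74 − e/c = 0.74 − 0.03040/0.17440 = 0.56569.
Expected occupied = 293 × 0.56569 = 165.75 ≈ 166.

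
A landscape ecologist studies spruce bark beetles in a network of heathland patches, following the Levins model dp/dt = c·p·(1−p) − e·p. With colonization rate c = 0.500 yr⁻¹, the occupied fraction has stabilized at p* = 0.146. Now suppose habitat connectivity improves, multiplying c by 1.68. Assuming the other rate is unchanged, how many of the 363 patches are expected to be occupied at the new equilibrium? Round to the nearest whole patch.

Balance c(1−p*) = e gives e = 0.500×(1 − 0.14600) = 0.42700.
New p* = 1 − e/c = 1 − 0.42700/0.84000 = 0.49167.
Expected occupied = 363 × 0.49167 = 178.48 ≈ 178.

178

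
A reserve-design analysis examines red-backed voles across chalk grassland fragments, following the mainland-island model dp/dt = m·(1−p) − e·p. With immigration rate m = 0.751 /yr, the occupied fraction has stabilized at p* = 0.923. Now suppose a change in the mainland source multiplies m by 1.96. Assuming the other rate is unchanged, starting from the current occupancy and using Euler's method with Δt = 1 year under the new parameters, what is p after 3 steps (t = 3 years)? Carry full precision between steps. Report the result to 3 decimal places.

0.965

Balance m(1−p*) = e·p* gives e = m(1−p*)/p* = 0.751×0.07700/0.92300 = 0.06265.
Starting from p₀ = 0.92300; update p ← p + (dp/dt)·Δt with the new parameters.
p: 0.92300 → 0.97851  (Δp = +0.05551)
p: 0.97851 → 0.94884  (Δp = -0.02968)
p: 0.94884 → 0.96470  (Δp = +0.01587)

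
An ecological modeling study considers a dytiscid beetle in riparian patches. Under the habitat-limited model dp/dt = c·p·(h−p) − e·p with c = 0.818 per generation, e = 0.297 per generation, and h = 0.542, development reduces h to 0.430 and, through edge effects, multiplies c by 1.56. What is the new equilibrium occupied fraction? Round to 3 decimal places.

0.197

Before: p* = h − e/c = 0.542 − 0.297/0.818 = 0.542 − 0.3631 = 0.1789.
After: c = 1.27608, e = 0.297, h = 0.430; p* = 0.430 − 0.297/1.27608 = 0.1973.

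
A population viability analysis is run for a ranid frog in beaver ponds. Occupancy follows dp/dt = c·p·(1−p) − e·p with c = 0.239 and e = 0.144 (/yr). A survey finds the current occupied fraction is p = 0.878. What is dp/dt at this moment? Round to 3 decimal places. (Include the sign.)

-0.101

Colonization term: c·p·(1−p) = 0.239×0.878×0.1220 = 0.02560.
Extinction term: e·p = 0.12643.
dp/dt = 0.02560 − 0.12643 = -0.10083.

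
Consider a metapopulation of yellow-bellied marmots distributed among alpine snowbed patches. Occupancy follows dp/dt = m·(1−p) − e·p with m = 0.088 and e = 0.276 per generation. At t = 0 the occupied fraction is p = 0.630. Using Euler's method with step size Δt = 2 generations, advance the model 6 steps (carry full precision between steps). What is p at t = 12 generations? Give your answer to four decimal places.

Update rule: p ← p + [m·(1−p) − e·p]·Δt with Δt = 2.
step 1: Δp = -0.28264, p = 0.34736
step 2: Δp = -0.07688, p = 0.27048
step 3: Δp = -0.02091, p = 0.24957
step 4: Δp = -0.00569, p = 0.24388
step 5: Δp = -0.00155, p = 0.24234
step 6: Δp = -0.00042, p = 0.24192

0.2419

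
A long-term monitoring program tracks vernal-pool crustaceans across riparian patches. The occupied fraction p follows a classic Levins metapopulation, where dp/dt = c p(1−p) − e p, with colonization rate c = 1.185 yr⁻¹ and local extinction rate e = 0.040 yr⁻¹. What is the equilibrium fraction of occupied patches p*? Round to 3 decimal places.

Setting dp/dt = 0 and dividing through by p* gives c·(1−p*) = e.
So p* = 1 − e/c = 1 − 0.040/1.185 = 1 − 0.0338 = 0.9662.

0.966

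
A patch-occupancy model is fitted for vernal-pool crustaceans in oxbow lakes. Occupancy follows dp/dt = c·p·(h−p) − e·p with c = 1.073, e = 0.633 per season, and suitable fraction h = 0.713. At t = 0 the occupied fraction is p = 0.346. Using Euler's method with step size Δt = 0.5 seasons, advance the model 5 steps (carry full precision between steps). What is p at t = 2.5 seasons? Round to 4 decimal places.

Update rule: p ← p + [c·p·(h−p) − e·p]·Δt with Δt = 0.5.
  1  |  dp/dt·Δt = -0.041383  |  p_1 = 0.304617
  2  |  dp/dt·Δt = -0.029670  |  p_2 = 0.274946
  3  |  dp/dt·Δt = -0.022404  |  p_3 = 0.252543
  4  |  dp/dt·Δt = -0.017543  |  p_4 = 0.235000
  5  |  dp/dt·Δt = -0.014112  |  p_5 = 0.220887

0.2209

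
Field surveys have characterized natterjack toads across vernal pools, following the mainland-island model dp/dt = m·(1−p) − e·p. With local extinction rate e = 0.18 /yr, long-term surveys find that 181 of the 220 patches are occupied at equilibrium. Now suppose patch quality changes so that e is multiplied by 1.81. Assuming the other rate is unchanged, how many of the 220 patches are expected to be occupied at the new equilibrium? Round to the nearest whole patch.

158

Observed p* = 181/220 = 0.82273.
Balance m(1−p*) = e·p* gives m = e·p*/(1−p*) = 0.18×0.82273/0.17727 = 0.83540.
New p* = m/(m+e) = 0.83540/(0.83540+0.32580) = 0.71943.
Expected occupied = 220 × 0.71943 = 158.27 ≈ 158.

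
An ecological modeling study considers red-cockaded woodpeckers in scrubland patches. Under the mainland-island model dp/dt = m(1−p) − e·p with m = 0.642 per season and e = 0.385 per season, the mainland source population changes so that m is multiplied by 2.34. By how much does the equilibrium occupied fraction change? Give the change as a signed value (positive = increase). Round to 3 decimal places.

0.171

Before: p* = 0.642/(0.642+0.385) = 0.6251.
After: m = 1.50228, e = 0.385; p* = 1.50228/1.8873 = 0.7960.
Δp* = 0.7960 − 0.6251 = +0.1709.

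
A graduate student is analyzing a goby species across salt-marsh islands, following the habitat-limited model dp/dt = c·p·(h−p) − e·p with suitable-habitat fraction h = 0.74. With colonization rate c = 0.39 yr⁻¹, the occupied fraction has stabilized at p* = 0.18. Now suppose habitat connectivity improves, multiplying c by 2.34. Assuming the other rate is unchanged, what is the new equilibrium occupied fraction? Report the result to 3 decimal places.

0.501

Balance c(h−p*) = e gives e = 0.39×(0.74 − 0.18000) = 0.21840.
New p* = 0.74 − e/c = 0.74 − 0.21840/0.91260 = 0.50068.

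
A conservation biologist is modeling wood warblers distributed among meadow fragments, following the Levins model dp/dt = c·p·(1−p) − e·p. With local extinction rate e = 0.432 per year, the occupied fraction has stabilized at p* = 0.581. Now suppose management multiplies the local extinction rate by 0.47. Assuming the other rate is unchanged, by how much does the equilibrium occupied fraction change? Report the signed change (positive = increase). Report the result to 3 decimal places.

Balance c(1−p*) = e gives c = e/(1 − 0.58100) = 0.432/0.41900 = 1.03103.
New p* = 1 − e/c = 1 − 0.20304/1.03103 = 0.80307.
Δp* = 0.80307 − 0.58100 = +0.22207.

0.222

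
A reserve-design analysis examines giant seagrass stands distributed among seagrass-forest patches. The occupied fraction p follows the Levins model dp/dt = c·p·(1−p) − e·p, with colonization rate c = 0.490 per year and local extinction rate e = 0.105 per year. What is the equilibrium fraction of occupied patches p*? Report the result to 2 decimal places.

At equilibrium, colonization balances extinction: c·p*·(1−p*) = e·p*.
So p* = 1 − e/c = 1 − 0.105/0.490 = 1 − 0.2143 = 0.7857.

0.79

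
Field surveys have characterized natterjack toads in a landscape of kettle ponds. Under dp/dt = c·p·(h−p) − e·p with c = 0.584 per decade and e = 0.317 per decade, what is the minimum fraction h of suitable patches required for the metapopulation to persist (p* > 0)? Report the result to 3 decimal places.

0.543

p* = h − e/c is positive only when h > e/c.
h_min = e/c = 0.317/0.584 = 0.5428.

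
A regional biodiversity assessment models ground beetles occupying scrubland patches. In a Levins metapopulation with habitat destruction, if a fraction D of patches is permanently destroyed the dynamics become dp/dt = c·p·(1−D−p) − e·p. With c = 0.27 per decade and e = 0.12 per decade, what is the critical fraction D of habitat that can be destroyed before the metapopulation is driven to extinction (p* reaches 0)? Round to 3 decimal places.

0.556

The nontrivial equilibrium is p* = (1−D) − e/c; extinction occurs when this hits zero.
So D_crit = 1 − e/c = 1 − 0.12/0.27 = 1 − 0.4444 = 0.5556.
Note this equals the original equilibrium occupancy — the Levins extinction-debt result.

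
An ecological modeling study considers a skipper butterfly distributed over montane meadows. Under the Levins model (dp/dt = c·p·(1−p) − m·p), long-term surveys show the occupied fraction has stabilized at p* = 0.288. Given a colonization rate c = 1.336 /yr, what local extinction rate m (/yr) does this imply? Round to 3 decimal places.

0.951

At equilibrium c(1−p*) = m.
m = 1.336 × (1 − 0.288) = 1.336 × 0.7120 = 0.9512.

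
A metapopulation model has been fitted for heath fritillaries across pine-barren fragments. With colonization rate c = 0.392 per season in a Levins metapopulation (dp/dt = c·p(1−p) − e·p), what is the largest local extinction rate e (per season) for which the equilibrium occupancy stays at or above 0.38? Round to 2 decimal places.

0.24

1 − e/c ≥ 0.38 ⇒ e ≤ c(1 − 0.38) = 0.392 × 0.6200.
e_max = 0.2430.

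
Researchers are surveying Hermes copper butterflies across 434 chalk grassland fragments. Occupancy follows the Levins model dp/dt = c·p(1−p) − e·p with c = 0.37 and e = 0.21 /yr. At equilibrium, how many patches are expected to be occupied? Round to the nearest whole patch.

188

p* = 1 − e/c = 1 − 0.21/0.37 = 0.4324.
Expected occupied patches = N × p* = 434 × 0.4324 = 187.68 ≈ 188.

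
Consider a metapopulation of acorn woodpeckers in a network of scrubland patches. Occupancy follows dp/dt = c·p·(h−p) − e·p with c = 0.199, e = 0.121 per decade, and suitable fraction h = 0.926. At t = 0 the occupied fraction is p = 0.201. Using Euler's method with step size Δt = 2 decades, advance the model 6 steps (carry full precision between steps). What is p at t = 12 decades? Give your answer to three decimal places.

Update rule: p ← p + [c·p·(h−p) − e·p]·Δt with Δt = 2.
p: 0.20100 → 0.21036  (Δp = +0.00936)
p: 0.21036 → 0.21937  (Δp = +0.00901)
p: 0.21937 → 0.22797  (Δp = +0.00861)
p: 0.22797 → 0.23614  (Δp = +0.00816)
p: 0.23614 → 0.24383  (Δp = +0.00769)
p: 0.24383 → 0.25102  (Δp = +0.00719)

0.251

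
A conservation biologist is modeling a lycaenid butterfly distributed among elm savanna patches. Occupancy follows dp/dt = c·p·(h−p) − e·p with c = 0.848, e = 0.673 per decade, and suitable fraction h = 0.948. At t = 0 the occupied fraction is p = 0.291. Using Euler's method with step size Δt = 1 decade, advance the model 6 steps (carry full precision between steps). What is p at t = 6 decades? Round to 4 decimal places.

Update rule: p ← p + [c·p·(h−p) − e·p]·Δt with Δt = 1.
step 1: Δp = -0.03372, p = 0.25728
step 2: Δp = -0.02245, p = 0.23483
step 3: Δp = -0.01602, p = 0.21881
step 4: Δp = -0.01196, p = 0.20685
step 5: Δp = -0.00921, p = 0.19764
step 6: Δp = -0.00725, p = 0.19039

0.1904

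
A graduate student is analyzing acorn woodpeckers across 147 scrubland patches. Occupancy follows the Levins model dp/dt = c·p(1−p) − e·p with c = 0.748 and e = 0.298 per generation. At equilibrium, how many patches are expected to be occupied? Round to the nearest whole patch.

88

p* = 1 − e/c = 1 − 0.298/0.748 = 0.6016.
Expected occupied patches = N × p* = 147 × 0.6016 = 88.44 ≈ 88.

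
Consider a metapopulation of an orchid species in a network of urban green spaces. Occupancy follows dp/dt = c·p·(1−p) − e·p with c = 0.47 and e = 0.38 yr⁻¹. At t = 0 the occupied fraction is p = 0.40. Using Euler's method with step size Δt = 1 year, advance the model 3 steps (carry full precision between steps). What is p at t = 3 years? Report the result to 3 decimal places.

Update rule: p ← p + [c·p·(1−p) − e·p]·Δt with Δt = 1.
  1  |  dp/dt·Δt = -0.039200  |  p_1 = 0.360800
  2  |  dp/dt·Δt = -0.028711  |  p_2 = 0.332089
  3  |  dp/dt·Δt = -0.021945  |  p_3 = 0.310144

0.310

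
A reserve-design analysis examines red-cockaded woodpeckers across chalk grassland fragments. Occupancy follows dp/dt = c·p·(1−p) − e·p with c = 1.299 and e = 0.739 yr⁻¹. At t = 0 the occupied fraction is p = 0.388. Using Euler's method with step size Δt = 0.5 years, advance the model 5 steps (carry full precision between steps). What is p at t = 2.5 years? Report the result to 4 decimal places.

Update rule: p ← p + [c·p·(1−p) − e·p]·Δt with Δt = 0.5.
  1  |  dp/dt·Δt = +0.010862  |  p_1 = 0.398862
  2  |  dp/dt·Δt = +0.008352  |  p_2 = 0.407214
  3  |  dp/dt·Δt = +0.006318  |  p_3 = 0.413531
  4  |  dp/dt·Δt = +0.004719  |  p_4 = 0.418250
  5  |  dp/dt·Δt = +0.003491  |  p_5 = 0.421741

0.4217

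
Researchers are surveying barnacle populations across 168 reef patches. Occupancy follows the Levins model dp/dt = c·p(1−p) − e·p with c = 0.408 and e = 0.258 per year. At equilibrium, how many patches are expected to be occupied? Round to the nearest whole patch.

p* = 1 − e/c = 1 − 0.258/0.408 = 0.3676.
Expected occupied patches = N × p* = 168 × 0.3676 = 61.76 ≈ 62.

62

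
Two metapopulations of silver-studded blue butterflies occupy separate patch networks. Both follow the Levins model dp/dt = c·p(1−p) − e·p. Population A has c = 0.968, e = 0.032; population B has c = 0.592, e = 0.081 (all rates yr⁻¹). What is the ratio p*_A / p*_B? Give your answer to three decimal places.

A: p*_A = 1 − 0.032/0.968 = 0.9669.
B: p*_B = 1 − 0.081/0.592 = 0.8632.
p*_A / p*_B = 0.9669/0.8632 = 1.1202.

1.120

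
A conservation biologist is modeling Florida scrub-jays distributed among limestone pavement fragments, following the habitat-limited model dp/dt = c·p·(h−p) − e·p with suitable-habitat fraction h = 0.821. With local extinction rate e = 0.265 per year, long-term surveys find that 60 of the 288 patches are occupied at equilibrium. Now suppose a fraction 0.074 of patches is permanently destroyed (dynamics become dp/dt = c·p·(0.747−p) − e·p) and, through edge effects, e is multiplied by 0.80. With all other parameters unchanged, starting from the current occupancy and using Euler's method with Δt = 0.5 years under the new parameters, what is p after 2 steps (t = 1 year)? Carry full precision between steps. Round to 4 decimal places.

0.2126

Observed p* = 60/288 = 0.20833.
Balance c(h−p*) = e gives c = e/(0.821 − 0.20833) = 0.265/0.61267 = 0.43254.
Starting from p₀ = 0.20833; update p ← p + (dp/dt)·Δt with the new parameters.
p: 0.20833 → 0.21052  (Δp = +0.00219)
p: 0.21052 → 0.21263  (Δp = +0.00211)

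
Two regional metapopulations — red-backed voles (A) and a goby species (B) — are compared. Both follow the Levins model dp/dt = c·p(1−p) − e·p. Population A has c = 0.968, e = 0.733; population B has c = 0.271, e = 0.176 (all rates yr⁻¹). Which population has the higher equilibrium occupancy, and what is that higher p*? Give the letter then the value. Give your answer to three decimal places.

A: p*_A = 1 − 0.733/0.968 = 0.2428.
B: p*_B = 1 − 0.176/0.271 = 0.3506.
B is higher at 0.3506.

B, 0.351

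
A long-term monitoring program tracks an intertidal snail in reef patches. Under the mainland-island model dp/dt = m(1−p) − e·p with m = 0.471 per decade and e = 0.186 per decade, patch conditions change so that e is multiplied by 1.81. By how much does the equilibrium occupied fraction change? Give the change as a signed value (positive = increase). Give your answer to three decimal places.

Before: p* = 0.471/(0.471+0.186) = 0.7169.
After: m = 0.471, e = 0.33666; p* = 0.471/0.8077 = 0.5832.
Δp* = 0.5832 − 0.7169 = -0.1337.

-0.134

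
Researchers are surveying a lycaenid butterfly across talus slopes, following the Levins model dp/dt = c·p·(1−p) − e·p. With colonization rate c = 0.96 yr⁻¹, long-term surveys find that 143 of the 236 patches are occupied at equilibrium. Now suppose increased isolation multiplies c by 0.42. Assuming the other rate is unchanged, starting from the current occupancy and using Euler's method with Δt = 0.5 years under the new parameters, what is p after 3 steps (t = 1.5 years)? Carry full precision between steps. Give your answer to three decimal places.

0.446

Observed p* = 143/236 = 0.60593.
Balance c(1−p*) = e gives e = 0.96×(1 − 0.60593) = 0.37831.
Starting from p₀ = 0.60593; update p ← p + (dp/dt)·Δt with the new parameters.
p: 0.60593 → 0.53946  (Δp = -0.06648)
p: 0.53946 → 0.48750  (Δp = -0.05195)
p: 0.48750 → 0.44566  (Δp = -0.04184)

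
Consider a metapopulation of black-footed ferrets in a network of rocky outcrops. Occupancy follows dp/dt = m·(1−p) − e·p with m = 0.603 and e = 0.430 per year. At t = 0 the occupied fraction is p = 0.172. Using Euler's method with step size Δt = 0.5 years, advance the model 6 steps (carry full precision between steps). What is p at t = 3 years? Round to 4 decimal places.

Update rule: p ← p + [m·(1−p) − e·p]·Δt with Δt = 0.5.
p: 0.17200 → 0.38466  (Δp = +0.21266)
p: 0.38466 → 0.48748  (Δp = +0.10282)
p: 0.48748 → 0.53720  (Δp = +0.04971)
p: 0.53720 → 0.56124  (Δp = +0.02404)
p: 0.56124 → 0.57286  (Δp = +0.01162)
p: 0.57286 → 0.57848  (Δp = +0.00562)

0.5785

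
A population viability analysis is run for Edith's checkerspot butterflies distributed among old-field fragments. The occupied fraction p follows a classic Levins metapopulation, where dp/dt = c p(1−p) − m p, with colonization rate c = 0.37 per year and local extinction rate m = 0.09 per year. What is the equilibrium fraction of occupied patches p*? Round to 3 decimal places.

0.757

At equilibrium, colonization balances extinction: c·p*·(1−p*) = m·p*.
So p* = 1 − m/c = 1 − 0.09/0.37 = 1 − 0.2432 = 0.7568.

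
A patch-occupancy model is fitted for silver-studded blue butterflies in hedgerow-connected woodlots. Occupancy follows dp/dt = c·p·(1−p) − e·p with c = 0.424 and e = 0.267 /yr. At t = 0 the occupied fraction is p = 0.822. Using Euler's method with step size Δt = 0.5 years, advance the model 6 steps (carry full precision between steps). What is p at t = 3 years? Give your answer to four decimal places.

0.5483

Update rule: p ← p + [c·p·(1−p) − e·p]·Δt with Δt = 0.5.
  1  |  dp/dt·Δt = -0.078718  |  p_1 = 0.743282
  2  |  dp/dt·Δt = -0.058776  |  p_2 = 0.684506
  3  |  dp/dt·Δt = -0.045599  |  p_3 = 0.638908
  4  |  dp/dt·Δt = -0.036385  |  p_4 = 0.602523
  5  |  dp/dt·Δt = -0.029665  |  p_5 = 0.572858
  6  |  dp/dt·Δt = -0.024602  |  p_6 = 0.548256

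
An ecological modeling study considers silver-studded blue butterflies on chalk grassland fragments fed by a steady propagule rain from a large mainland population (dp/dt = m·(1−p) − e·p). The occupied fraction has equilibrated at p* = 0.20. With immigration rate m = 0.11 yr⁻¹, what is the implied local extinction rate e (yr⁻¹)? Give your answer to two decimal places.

At equilibrium m(1−p*) = e·p*, so e = m(1−p*)/p*.
e = 0.11 × 0.8000 / 0.20 = 0.4400.

0.44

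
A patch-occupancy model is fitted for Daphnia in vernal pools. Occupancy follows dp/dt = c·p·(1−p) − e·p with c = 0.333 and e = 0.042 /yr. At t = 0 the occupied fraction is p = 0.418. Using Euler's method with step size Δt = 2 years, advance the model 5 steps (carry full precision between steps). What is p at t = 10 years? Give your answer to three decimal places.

0.847

Update rule: p ← p + [c·p·(1−p) − e·p]·Δt with Δt = 2.
step 1: Δp = +0.12691, p = 0.54491
step 2: Δp = +0.11938, p = 0.66429
step 3: Δp = +0.09272, p = 0.75702
step 4: Δp = +0.05892, p = 0.81593
step 5: Δp = +0.03149, p = 0.84742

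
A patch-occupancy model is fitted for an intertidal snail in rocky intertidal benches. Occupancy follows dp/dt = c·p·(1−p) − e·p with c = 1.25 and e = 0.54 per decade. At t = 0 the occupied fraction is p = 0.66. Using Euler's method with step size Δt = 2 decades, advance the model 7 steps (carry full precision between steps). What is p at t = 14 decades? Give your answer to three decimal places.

Update rule: p ← p + [c·p·(1−p) − e·p]·Δt with Δt = 2.
step 1: Δp = -0.15180, p = 0.50820
step 2: Δp = +0.07598, p = 0.58418
step 3: Δp = -0.02362, p = 0.56055
step 4: Δp = +0.01044, p = 0.57099
step 5: Δp = -0.00427, p = 0.56672
step 6: Δp = +0.00181, p = 0.56853
step 7: Δp = -0.00076, p = 0.56778

0.568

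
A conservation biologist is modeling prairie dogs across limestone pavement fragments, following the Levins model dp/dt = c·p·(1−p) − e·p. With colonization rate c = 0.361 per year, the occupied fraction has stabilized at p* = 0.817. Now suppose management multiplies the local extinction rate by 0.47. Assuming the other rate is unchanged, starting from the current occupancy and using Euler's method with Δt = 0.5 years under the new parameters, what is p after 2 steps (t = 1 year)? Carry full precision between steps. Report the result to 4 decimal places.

0.8437

Balance c(1−p*) = e gives e = 0.361×(1 − 0.81700) = 0.06606.
Starting from p₀ = 0.81700; update p ← p + (dp/dt)·Δt with the new parameters.
step 1: Δp = +0.01430, p = 0.83130
step 2: Δp = +0.01241, p = 0.84371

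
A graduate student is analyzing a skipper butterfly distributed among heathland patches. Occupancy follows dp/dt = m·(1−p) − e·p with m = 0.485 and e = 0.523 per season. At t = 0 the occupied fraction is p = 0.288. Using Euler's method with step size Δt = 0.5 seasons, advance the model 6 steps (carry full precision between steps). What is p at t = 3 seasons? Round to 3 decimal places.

Update rule: p ← p + [m·(1−p) − e·p]·Δt with Δt = 0.5.
t = 0.5: p = 0.28800 + (+0.09735) = 0.38535
t = 1: p = 0.38535 + (+0.04828) = 0.43363
t = 1.5: p = 0.43363 + (+0.02395) = 0.45758
t = 2: p = 0.45758 + (+0.01188) = 0.46946
t = 2.5: p = 0.46946 + (+0.00589) = 0.47535
t = 3: p = 0.47535 + (+0.00292) = 0.47827

0.478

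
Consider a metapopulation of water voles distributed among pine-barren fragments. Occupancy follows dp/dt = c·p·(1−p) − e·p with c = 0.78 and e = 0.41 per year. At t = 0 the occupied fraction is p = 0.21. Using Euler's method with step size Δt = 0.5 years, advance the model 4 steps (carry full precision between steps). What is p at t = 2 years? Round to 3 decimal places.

Update rule: p ← p + [c·p·(1−p) − e·p]·Δt with Δt = 0.5.
p: 0.21000 → 0.23165  (Δp = +0.02165)
p: 0.23165 → 0.25358  (Δp = +0.02193)
p: 0.25358 → 0.27541  (Δp = +0.02183)
p: 0.27541 → 0.29678  (Δp = +0.02137)

0.297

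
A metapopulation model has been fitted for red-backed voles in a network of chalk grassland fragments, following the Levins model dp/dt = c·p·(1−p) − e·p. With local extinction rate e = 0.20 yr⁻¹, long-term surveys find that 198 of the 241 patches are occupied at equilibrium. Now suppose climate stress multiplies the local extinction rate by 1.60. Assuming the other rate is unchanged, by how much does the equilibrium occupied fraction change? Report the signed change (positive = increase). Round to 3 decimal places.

Observed p* = 198/241 = 0.82158.
Balance c(1−p*) = e gives c = e/(1 − 0.82158) = 0.20/0.17842 = 1.12095.
New p* = 1 − e/c = 1 − 0.32000/1.12095 = 0.71453.
Δp* = 0.71453 − 0.82158 = -0.10705.

-0.107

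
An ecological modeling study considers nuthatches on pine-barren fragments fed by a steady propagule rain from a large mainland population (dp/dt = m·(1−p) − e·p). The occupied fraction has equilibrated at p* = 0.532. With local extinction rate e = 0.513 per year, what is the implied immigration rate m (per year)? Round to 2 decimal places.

0.58

At equilibrium m(1−p*) = e·p*, so m = e·p*/(1−p*).
m = 0.513 × 0.532 / 0.4680 = 0.2729/0.4680 = 0.5832.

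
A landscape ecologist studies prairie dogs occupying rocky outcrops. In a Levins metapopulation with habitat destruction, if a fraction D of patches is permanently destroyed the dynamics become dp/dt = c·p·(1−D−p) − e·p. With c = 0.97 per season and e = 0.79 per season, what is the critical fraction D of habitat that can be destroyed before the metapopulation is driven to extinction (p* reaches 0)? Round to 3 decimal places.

The nontrivial equilibrium is p* = (1−D) − e/c; extinction occurs when this hits zero.
So D_crit = 1 − e/c = 1 − 0.79/0.97 = 1 − 0.8144 = 0.1856.
This equals the undisturbed p*, a classic result of Lande's extension.

0.186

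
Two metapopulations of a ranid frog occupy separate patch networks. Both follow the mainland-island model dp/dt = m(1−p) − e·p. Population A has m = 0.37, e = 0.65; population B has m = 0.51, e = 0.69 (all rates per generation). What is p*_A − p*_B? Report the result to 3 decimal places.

-0.062

A: p*_A = m/(m+e) = 0.37/1.0200 = 0.3627.
B: p*_B = 0.51/1.2000 = 0.4250.
p*_A − p*_B = 0.3627 − 0.4250 = -0.0623.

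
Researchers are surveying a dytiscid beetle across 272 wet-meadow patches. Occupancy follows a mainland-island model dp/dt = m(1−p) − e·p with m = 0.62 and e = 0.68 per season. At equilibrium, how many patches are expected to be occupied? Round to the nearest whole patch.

p* = m/(m+e) = 0.62/1.3000 = 0.4769.
Expected occupied patches = N × p* = 272 × 0.4769 = 129.72 ≈ 130.

130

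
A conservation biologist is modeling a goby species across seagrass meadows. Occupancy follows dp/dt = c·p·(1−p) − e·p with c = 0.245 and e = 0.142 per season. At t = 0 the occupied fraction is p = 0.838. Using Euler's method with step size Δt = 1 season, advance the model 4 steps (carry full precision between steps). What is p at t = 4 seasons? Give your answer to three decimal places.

0.610

Update rule: p ← p + [c·p·(1−p) − e·p]·Δt with Δt = 1.
step 1: Δp = -0.08574, p = 0.75226
step 2: Δp = -0.06116, p = 0.69110
step 3: Δp = -0.04583, p = 0.64527
step 4: Δp = -0.03555, p = 0.60972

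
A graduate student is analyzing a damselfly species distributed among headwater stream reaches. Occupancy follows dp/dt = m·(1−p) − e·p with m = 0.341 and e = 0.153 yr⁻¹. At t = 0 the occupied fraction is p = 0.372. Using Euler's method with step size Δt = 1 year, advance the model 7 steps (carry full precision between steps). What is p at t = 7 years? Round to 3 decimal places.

Update rule: p ← p + [m·(1−p) − e·p]·Δt with Δt = 1.
step 1: Δp = +0.15723, p = 0.52923
step 2: Δp = +0.07956, p = 0.60879
step 3: Δp = +0.04026, p = 0.64905
step 4: Δp = +0.02037, p = 0.66942
step 5: Δp = +0.01031, p = 0.67973
step 6: Δp = +0.00522, p = 0.68494
step 7: Δp = +0.00264, p = 0.68758

0.688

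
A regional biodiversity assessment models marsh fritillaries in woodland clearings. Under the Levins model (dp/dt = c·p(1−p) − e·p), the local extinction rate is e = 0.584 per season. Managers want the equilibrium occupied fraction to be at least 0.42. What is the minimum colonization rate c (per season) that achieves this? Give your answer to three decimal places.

1.007

p* = 1 − e/c ≥ 0.42 requires e/c ≤ 0.5800, i.e. c ≥ e/0.5800.
c_min = 0.584/0.5800 = 1.0069.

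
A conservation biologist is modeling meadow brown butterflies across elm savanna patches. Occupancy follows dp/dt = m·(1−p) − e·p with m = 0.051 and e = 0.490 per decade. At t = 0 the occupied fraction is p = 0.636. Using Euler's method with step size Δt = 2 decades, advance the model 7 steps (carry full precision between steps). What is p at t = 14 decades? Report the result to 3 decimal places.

0.094

Update rule: p ← p + [m·(1−p) − e·p]·Δt with Δt = 2.
t = 2: p = 0.63600 + (-0.58615) = 0.04985
t = 4: p = 0.04985 + (+0.04806) = 0.09791
t = 6: p = 0.09791 + (-0.00394) = 0.09397
t = 8: p = 0.09397 + (+0.00032) = 0.09429
t = 10: p = 0.09429 + (-0.00003) = 0.09427
t = 12: p = 0.09427 + (+0.00000) = 0.09427
t = 14: p = 0.09427 + (-0.00000) = 0.09427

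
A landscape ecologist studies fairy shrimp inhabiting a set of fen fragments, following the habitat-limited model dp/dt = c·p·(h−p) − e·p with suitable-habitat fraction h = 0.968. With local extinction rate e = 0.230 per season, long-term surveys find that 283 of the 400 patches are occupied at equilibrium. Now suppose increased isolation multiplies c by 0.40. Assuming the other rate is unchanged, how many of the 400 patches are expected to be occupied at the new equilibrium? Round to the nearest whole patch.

Observed p* = 283/400 = 0.70750.
Balance c(h−p*) = e gives c = e/(0.968 − 0.70750) = 0.230/0.26050 = 0.88292.
New p* = 0.968 − e/c = 0.968 − 0.23000/0.35317 = 0.31676.
Expected occupied = 400 × 0.31676 = 126.70 ≈ 127.

127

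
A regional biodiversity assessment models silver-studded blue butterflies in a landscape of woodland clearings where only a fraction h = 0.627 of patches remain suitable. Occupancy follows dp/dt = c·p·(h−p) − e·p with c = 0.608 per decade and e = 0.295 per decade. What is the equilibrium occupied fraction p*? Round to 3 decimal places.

Setting dp/dt = 0 and dividing by p* gives c·(h−p*) = e.
So p* = h − e/c = 0.627 − 0.295/0.608 = 0.627 − 0.4852 = 0.1418.

0.142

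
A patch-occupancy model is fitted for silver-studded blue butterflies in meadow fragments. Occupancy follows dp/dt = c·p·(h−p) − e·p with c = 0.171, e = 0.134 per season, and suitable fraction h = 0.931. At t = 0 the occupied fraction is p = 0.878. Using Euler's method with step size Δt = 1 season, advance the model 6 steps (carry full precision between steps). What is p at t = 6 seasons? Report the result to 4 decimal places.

Update rule: p ← p + [c·p·(h−p) − e·p]·Δt with Δt = 1.
t = 1: p = 0.87800 + (-0.10969) = 0.76831
t = 2: p = 0.76831 + (-0.08158) = 0.68673
t = 3: p = 0.68673 + (-0.06334) = 0.62339
t = 4: p = 0.62339 + (-0.05074) = 0.57265
t = 5: p = 0.57265 + (-0.04164) = 0.53100
t = 6: p = 0.53100 + (-0.03483) = 0.49617

0.4962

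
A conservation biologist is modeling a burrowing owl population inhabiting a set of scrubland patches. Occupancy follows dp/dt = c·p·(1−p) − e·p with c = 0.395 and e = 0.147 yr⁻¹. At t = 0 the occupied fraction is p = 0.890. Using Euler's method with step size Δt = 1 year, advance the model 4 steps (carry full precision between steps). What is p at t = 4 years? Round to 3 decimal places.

Update rule: p ← p + [c·p·(1−p) − e·p]·Δt with Δt = 1.
step 1: Δp = -0.09216, p = 0.79784
step 2: Δp = -0.05357, p = 0.74427
step 3: Δp = -0.03423, p = 0.71004
step 4: Δp = -0.02305, p = 0.68699

0.687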